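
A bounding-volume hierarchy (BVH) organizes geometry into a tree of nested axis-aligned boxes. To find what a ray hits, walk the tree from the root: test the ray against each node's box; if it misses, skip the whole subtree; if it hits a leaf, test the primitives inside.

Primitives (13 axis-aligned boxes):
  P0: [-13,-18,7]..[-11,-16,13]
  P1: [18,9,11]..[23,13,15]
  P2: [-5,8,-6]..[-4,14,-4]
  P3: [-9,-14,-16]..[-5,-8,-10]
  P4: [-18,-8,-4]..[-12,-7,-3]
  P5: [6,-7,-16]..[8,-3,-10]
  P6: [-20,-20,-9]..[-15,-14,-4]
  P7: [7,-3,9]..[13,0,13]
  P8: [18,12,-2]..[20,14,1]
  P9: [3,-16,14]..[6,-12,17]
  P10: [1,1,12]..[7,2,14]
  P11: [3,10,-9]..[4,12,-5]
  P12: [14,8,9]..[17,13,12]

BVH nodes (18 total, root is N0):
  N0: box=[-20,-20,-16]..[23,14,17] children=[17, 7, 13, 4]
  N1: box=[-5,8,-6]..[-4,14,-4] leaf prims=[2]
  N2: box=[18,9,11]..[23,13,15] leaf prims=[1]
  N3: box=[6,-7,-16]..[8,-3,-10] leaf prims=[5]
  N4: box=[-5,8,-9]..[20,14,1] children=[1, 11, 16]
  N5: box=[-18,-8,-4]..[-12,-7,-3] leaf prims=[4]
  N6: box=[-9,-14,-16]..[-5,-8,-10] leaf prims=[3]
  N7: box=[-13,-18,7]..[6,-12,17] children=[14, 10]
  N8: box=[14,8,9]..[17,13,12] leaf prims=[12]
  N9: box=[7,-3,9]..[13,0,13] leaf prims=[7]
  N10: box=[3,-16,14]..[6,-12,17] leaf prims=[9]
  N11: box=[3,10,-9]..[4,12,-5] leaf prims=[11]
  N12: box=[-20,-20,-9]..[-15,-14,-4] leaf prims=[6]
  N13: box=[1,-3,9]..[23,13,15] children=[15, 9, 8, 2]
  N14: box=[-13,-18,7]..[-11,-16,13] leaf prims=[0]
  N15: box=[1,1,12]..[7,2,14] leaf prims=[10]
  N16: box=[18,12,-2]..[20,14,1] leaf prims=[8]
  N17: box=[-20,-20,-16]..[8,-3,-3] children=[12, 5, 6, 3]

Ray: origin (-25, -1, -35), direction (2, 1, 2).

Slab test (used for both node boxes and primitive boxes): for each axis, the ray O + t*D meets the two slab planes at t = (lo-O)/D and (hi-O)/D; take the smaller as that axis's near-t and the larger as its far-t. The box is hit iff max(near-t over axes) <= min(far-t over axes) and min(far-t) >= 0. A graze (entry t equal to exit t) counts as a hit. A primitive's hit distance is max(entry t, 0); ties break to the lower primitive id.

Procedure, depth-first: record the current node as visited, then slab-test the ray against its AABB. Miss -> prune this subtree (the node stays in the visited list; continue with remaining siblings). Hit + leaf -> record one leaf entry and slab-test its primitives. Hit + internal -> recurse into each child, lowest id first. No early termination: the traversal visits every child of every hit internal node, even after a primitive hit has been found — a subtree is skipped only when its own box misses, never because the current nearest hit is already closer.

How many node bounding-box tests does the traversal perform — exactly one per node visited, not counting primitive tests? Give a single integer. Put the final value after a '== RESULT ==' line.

Walk:
N0 x:[5/2,24] y:[-19,15] z:[19/2,26] -> hit [19/2,15], descend [4, 7, 13, 17]
  N4 x:[10,45/2] y:[9,15] z:[13,18] -> hit [13,15], descend [1, 11, 16]
    N1 x:[10,21/2] y:[9,15] z:[29/2,31/2] -> miss, prune
    N11 x:[14,29/2] y:[11,13] z:[13,15] -> miss, prune
    N16 x:[43/2,45/2] y:[13,15] z:[33/2,18] -> miss, prune
  N7 x:[6,31/2] y:[-17,-11] z:[21,26] -> miss, prune
  N13 x:[13,24] y:[-2,14] z:[22,25] -> miss, prune
  N17 x:[5/2,33/2] y:[-19,-2] z:[19/2,16] -> miss, prune

order=[0, 4, 1, 11, 16, 7, 13, 17]  |boxes|=8  |leaves|=0  hit=miss

== RESULT ==
8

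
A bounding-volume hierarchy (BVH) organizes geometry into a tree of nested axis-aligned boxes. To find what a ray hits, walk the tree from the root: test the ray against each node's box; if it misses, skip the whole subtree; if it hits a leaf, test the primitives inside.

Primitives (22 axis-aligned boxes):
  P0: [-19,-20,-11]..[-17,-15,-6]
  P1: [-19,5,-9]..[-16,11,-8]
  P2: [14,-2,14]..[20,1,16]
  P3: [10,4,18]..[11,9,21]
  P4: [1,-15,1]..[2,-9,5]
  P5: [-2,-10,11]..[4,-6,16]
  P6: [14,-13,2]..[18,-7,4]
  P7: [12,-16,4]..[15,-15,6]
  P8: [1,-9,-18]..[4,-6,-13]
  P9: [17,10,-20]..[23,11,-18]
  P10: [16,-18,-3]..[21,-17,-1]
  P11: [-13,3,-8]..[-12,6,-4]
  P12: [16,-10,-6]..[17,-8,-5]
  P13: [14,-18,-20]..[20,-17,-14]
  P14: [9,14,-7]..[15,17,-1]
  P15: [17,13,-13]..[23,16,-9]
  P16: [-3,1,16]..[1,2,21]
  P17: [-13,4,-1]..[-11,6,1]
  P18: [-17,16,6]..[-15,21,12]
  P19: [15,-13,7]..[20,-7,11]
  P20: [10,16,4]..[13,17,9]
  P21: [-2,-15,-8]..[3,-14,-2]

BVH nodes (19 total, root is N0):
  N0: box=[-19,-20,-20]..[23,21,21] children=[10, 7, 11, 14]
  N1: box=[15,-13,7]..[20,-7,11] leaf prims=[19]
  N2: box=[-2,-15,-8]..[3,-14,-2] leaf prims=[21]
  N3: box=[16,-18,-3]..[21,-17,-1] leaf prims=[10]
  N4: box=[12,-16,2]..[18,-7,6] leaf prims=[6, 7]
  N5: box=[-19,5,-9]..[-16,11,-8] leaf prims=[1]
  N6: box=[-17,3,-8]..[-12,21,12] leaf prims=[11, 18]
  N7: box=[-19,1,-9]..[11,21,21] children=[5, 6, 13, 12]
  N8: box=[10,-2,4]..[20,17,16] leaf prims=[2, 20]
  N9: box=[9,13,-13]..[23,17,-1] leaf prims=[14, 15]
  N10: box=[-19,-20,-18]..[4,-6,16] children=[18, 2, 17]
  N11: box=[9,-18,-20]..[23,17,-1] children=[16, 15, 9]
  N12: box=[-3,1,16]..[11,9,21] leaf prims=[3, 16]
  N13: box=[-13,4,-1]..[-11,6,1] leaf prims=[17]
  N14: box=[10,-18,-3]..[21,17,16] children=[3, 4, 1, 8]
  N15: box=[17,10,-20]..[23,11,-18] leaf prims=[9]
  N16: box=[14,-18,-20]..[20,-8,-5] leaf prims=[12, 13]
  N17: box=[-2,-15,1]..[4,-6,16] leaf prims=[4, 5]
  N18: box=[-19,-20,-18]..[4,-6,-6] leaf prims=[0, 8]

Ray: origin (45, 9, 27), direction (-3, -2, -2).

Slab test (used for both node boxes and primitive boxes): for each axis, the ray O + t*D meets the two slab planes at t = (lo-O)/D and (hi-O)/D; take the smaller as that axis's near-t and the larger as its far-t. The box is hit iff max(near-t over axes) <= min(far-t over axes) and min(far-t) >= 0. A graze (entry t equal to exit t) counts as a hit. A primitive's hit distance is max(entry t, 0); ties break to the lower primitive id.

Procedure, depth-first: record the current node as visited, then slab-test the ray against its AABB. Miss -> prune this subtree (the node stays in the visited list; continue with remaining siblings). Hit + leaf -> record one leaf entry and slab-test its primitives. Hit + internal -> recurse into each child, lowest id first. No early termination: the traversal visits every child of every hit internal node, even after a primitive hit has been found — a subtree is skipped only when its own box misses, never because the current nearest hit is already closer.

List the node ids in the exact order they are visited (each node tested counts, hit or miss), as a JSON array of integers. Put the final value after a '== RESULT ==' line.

Trace the traversal:
N0 x:[22/3,64/3] y:[-6,29/2] z:[3,47/2] -> hit [22/3,29/2], descend [7, 10, 11, 14]
  N7 x:[34/3,64/3] y:[-6,4] z:[3,18] -> miss, prune
  N10 x:[41/3,64/3] y:[15/2,29/2] z:[11/2,45/2] -> hit [41/3,29/2], descend [2, 17, 18]
    N2 x:[14,47/3] y:[23/2,12] z:[29/2,35/2] -> miss, prune
    N17 x:[41/3,47/3] y:[15/2,12] z:[11/2,13] -> miss, prune
    N18 x:[41/3,64/3] y:[15/2,29/2] z:[33/2,45/2] -> miss, prune
  N11 x:[22/3,12] y:[-4,27/2] z:[14,47/2] -> miss, prune
  N14 x:[8,35/3] y:[-4,27/2] z:[11/2,15] -> hit [8,35/3], descend [1, 3, 4, 8]
    N1 x:[25/3,10] y:[8,11] z:[8,10] -> hit [25/3,10] leaf, test {P19@t=25/3}
    N3 x:[8,29/3] y:[13,27/2] z:[14,15] -> miss, prune
    N4 x:[9,11] y:[8,25/2] z:[21/2,25/2] -> hit [21/2,11] leaf, test {P6(miss), P7(miss)}
    N8 x:[25/3,35/3] y:[-4,11/2] z:[11/2,23/2] -> miss, prune

order=[0, 7, 10, 2, 17, 18, 11, 14, 1, 3, 4, 8]  |boxes|=12  |leaves|=2  hit=P19

== RESULT ==
[0, 7, 10, 2, 17, 18, 11, 14, 1, 3, 4, 8]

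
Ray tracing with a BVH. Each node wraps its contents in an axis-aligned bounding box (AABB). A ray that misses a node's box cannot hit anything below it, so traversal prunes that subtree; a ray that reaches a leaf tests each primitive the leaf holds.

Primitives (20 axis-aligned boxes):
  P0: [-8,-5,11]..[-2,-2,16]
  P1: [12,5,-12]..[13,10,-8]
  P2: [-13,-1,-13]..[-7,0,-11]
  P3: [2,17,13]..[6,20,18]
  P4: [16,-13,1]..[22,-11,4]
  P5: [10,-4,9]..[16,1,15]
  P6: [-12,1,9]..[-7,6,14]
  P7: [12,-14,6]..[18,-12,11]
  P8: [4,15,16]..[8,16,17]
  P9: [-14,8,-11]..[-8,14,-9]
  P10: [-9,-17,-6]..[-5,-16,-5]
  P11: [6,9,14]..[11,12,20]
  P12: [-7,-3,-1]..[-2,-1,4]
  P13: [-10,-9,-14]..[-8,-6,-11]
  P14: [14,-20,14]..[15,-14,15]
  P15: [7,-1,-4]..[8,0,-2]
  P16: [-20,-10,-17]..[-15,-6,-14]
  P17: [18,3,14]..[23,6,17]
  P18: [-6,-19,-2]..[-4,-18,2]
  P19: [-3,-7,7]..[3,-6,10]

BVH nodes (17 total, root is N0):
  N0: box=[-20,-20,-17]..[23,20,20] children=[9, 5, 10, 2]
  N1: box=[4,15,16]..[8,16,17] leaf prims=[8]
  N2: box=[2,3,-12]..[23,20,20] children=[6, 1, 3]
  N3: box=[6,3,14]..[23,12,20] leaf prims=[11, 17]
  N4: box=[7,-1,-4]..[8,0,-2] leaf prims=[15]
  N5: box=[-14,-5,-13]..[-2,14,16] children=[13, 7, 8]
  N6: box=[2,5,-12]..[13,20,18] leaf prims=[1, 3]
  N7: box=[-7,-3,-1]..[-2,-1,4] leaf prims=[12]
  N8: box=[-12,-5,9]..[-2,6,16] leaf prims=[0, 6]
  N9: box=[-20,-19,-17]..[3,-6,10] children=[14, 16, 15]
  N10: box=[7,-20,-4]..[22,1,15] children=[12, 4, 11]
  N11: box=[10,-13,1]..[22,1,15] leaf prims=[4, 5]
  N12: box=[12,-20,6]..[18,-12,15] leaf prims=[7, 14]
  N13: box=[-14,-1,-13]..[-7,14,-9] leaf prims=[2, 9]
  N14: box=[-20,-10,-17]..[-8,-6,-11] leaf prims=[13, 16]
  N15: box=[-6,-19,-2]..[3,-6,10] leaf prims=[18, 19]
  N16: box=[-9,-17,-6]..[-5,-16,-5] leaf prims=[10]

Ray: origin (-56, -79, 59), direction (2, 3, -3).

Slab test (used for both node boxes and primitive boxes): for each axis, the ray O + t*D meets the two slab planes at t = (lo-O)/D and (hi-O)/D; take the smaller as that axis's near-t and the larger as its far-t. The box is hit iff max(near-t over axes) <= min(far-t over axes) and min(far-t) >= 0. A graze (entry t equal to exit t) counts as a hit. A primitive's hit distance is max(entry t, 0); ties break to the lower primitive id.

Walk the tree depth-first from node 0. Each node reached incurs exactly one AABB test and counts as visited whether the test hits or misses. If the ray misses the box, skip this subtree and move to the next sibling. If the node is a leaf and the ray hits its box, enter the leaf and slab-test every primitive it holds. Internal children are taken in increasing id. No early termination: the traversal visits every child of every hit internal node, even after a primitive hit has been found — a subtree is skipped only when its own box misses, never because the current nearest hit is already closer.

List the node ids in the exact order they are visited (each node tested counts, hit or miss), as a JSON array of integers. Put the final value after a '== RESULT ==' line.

Walk:
N0 x:[18,79/2] y:[59/3,33] z:[13,76/3] -> hit [59/3,76/3], descend [2, 5, 9, 10]
  N2 x:[29,79/2] y:[82/3,33] z:[13,71/3] -> miss, prune
  N5 x:[21,27] y:[74/3,31] z:[43/3,24] -> miss, prune
  N9 x:[18,59/2] y:[20,73/3] z:[49/3,76/3] -> hit [20,73/3], descend [14, 15, 16]
    N14 x:[18,24] y:[23,73/3] z:[70/3,76/3] -> hit [70/3,24] leaf, test {P13@t=70/3, P16(miss)}
    N15 x:[25,59/2] y:[20,73/3] z:[49/3,61/3] -> miss, prune
    N16 x:[47/2,51/2] y:[62/3,21] z:[64/3,65/3] -> miss, prune
  N10 x:[63/2,39] y:[59/3,80/3] z:[44/3,21] -> miss, prune

8 AABB tests over nodes [0, 2, 5, 9, 14, 15, 16, 10]; 1 leaf entered; closest P13.

== RESULT ==
[0, 2, 5, 9, 14, 15, 16, 10]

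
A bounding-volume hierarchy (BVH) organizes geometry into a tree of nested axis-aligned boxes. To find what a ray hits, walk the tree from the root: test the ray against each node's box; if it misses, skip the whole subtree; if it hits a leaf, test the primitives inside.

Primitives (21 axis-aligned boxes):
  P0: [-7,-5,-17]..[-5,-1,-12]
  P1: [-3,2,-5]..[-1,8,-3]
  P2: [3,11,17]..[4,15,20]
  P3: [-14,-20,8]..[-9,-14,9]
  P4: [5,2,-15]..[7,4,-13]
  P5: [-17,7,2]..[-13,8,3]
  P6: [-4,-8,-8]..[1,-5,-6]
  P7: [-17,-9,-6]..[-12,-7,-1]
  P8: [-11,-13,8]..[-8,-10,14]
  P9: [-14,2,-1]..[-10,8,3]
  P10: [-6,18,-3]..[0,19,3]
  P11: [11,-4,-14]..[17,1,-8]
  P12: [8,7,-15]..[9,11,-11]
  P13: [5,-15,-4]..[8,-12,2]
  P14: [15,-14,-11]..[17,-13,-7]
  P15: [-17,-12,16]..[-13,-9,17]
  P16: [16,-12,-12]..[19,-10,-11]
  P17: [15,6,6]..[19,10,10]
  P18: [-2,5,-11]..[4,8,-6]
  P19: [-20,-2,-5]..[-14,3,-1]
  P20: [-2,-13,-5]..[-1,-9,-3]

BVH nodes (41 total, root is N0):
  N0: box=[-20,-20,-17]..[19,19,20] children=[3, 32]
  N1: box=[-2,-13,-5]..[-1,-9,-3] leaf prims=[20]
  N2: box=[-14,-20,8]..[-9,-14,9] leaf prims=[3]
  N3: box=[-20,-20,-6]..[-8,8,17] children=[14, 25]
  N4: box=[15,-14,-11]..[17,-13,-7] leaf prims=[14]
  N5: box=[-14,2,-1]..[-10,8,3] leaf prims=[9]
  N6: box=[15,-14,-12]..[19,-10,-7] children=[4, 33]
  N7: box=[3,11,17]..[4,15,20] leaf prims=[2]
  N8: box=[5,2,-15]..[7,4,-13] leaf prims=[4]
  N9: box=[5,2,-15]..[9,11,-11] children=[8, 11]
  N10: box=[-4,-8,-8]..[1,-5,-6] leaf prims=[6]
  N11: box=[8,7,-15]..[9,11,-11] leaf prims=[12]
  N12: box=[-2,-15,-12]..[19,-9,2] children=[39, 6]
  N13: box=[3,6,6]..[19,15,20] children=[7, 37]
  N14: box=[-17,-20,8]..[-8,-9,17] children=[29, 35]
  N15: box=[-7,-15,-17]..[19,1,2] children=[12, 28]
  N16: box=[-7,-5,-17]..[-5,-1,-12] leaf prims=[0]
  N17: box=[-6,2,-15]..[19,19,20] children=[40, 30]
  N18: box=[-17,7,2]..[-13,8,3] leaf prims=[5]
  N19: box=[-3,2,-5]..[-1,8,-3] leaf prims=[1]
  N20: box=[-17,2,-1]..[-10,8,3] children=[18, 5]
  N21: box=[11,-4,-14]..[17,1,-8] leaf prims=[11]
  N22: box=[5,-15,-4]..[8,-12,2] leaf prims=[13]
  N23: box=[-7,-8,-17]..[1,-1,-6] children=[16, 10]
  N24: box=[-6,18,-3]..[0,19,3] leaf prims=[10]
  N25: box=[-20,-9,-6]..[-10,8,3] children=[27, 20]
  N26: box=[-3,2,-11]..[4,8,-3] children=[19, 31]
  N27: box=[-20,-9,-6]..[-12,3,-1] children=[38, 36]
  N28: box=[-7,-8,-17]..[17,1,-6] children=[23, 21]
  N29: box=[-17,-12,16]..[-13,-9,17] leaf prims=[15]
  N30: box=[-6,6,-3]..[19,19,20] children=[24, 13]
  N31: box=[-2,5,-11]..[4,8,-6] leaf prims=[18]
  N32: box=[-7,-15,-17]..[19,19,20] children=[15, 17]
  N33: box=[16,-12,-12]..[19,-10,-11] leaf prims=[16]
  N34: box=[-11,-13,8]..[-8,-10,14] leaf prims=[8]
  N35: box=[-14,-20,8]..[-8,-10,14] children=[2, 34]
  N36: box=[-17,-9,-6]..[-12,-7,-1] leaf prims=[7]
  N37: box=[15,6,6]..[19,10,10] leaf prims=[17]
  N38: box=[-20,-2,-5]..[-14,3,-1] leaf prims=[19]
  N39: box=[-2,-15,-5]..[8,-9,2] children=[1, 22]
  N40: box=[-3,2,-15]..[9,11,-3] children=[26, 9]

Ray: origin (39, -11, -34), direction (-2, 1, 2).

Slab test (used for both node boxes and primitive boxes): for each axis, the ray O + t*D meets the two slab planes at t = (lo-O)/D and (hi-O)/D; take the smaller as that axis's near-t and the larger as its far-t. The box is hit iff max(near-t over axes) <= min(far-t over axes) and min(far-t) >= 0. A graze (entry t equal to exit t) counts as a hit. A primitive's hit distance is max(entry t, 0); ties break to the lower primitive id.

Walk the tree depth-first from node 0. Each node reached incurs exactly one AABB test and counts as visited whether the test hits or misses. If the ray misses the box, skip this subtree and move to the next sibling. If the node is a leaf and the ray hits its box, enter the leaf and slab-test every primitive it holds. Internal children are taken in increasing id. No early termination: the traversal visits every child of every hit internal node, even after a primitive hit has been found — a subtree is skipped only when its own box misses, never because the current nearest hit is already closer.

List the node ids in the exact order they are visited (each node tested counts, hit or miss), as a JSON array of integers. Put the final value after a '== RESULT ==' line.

Traverse from the root:
N0 x:[10,59/2] y:[-9,30] z:[17/2,27] -> hit [10,27], descend [3, 32]
  N3 x:[47/2,59/2] y:[-9,19] z:[14,51/2] -> miss, prune
  N32 x:[10,23] y:[-4,30] z:[17/2,27] -> hit [10,23], descend [15, 17]
    N15 x:[10,23] y:[-4,12] z:[17/2,18] -> hit [10,12], descend [12, 28]
      N12 x:[10,41/2] y:[-4,2] z:[11,18] -> miss, prune
      N28 x:[11,23] y:[3,12] z:[17/2,14] -> hit [11,12], descend [21, 23]
        N21 x:[11,14] y:[7,12] z:[10,13] -> hit [11,12] leaf, test {P11@t=11}
        N23 x:[19,23] y:[3,10] z:[17/2,14] -> miss, prune
    N17 x:[10,45/2] y:[13,30] z:[19/2,27] -> hit [13,45/2], descend [30, 40]
      N30 x:[10,45/2] y:[17,30] z:[31/2,27] -> hit [17,45/2], descend [13, 24]
        N13 x:[10,18] y:[17,26] z:[20,27] -> miss, prune
        N24 x:[39/2,45/2] y:[29,30] z:[31/2,37/2] -> miss, prune
      N40 x:[15,21] y:[13,22] z:[19/2,31/2] -> hit [15,31/2], descend [9, 26]
        N9 x:[15,17] y:[13,22] z:[19/2,23/2] -> miss, prune
        N26 x:[35/2,21] y:[13,19] z:[23/2,31/2] -> miss, prune

Visited [0, 3, 32, 15, 12, 28, 21, 23, 17, 30, 13, 24, 40, 9, 26]. Tests: 15 box, 1 leaf. Nearest: P11.

== RESULT ==
[0, 3, 32, 15, 12, 28, 21, 23, 17, 30, 13, 24, 40, 9, 26]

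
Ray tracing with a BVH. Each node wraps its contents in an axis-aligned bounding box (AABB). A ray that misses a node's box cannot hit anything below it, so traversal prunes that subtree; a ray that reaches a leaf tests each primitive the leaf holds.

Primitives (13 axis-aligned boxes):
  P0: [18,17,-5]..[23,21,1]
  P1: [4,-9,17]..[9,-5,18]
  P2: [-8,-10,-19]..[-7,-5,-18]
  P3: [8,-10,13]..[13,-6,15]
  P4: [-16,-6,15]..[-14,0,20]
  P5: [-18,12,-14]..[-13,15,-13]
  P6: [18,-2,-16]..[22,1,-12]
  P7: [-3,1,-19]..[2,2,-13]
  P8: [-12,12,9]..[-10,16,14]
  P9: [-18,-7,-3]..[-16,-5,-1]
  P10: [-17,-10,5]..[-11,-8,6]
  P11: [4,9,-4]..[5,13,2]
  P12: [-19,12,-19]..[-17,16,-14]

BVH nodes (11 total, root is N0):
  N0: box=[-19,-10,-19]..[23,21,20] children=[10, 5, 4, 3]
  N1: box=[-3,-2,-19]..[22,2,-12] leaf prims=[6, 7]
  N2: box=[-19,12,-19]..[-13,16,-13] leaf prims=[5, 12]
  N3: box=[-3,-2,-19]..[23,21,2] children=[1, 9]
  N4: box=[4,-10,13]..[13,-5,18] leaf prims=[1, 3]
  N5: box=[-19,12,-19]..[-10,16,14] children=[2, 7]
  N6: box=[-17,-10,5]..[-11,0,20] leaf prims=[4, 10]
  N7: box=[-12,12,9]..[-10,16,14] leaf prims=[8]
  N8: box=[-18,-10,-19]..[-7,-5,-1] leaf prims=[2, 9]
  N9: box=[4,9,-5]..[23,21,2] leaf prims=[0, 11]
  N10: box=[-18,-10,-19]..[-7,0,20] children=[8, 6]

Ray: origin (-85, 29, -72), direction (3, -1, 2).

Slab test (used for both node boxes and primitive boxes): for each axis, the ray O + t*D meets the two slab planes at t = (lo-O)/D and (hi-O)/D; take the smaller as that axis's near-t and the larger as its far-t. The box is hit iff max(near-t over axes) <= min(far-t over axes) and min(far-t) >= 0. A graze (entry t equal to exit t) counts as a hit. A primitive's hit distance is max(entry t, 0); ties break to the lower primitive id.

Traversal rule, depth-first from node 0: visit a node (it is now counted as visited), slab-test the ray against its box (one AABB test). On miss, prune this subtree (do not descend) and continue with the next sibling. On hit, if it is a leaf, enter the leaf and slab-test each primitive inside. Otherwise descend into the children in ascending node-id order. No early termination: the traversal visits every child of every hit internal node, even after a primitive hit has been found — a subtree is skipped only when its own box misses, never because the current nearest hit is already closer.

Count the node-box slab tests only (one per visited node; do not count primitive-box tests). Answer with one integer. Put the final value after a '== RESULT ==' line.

Trace the traversal:
N0 x:[22,36] y:[8,39] z:[53/2,46] -> hit [53/2,36], descend [3, 4, 5, 10]
  N3 x:[82/3,36] y:[8,31] z:[53/2,37] -> hit [82/3,31], descend [1, 9]
    N1 x:[82/3,107/3] y:[27,31] z:[53/2,30] -> hit [82/3,30] leaf, test {P6(miss), P7@t=82/3}
    N9 x:[89/3,36] y:[8,20] z:[67/2,37] -> miss, prune
  N4 x:[89/3,98/3] y:[34,39] z:[85/2,45] -> miss, prune
  N5 x:[22,25] y:[13,17] z:[53/2,43] -> miss, prune
  N10 x:[67/3,26] y:[29,39] z:[53/2,46] -> miss, prune

Summary -> nodes [0, 3, 1, 9, 4, 5, 10]; box-tests=7; leaf-entries=1; first=P7

== RESULT ==
7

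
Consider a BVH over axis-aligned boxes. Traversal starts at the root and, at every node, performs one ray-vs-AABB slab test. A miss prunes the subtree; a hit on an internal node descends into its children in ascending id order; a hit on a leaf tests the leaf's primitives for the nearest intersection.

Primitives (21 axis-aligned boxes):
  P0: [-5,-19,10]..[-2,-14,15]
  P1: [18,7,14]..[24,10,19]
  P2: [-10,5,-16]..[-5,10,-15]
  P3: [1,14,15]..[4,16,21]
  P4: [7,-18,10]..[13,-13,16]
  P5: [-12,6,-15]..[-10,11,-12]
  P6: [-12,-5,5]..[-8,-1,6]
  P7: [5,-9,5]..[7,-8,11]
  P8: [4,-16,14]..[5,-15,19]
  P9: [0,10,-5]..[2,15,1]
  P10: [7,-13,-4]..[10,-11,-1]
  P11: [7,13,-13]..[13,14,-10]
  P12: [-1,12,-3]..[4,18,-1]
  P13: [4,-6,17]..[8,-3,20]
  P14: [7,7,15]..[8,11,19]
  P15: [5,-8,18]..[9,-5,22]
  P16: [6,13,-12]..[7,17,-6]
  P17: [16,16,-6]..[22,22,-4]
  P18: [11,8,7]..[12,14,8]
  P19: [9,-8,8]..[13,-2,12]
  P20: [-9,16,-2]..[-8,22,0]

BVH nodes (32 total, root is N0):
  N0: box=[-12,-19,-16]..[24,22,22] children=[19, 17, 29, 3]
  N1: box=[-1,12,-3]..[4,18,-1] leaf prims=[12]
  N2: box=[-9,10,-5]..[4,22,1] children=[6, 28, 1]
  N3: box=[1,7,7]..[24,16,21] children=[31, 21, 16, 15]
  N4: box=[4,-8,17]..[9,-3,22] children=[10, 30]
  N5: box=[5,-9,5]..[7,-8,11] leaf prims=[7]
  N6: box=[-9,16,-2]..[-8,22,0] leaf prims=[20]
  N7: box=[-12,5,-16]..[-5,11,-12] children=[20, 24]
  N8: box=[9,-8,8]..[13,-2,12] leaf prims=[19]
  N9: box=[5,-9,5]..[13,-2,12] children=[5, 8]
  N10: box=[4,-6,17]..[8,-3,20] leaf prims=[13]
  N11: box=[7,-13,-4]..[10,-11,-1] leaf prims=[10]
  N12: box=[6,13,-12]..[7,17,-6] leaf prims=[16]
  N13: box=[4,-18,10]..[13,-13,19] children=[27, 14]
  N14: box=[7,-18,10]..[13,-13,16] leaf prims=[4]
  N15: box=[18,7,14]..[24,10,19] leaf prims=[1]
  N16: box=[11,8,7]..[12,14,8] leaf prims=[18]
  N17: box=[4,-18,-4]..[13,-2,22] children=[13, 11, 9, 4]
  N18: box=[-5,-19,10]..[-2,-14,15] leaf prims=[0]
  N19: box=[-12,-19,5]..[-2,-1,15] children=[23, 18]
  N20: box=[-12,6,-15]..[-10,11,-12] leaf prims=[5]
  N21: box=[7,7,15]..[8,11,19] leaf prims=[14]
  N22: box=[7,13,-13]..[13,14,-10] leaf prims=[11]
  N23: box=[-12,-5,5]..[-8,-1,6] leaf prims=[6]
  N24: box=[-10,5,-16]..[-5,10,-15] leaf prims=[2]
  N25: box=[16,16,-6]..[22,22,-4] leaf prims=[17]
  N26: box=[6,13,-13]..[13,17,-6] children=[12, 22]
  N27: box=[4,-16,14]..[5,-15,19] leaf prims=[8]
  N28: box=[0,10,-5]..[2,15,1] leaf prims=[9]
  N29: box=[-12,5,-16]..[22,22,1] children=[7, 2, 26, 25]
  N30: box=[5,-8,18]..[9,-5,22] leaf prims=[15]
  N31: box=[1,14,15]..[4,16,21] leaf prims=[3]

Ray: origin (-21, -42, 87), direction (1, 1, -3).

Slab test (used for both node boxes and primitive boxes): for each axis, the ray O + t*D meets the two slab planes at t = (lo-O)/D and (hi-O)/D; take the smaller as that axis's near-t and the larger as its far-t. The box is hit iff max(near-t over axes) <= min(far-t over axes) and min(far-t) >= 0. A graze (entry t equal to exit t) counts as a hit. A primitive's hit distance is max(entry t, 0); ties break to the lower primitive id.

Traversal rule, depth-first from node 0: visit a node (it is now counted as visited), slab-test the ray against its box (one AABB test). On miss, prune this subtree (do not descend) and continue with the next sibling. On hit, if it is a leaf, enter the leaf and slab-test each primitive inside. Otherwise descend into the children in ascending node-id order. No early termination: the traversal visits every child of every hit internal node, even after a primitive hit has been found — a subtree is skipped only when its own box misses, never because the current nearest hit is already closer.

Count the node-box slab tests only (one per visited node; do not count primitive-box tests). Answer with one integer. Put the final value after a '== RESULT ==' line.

Traverse from the root:
N0 x:[9,45] y:[23,64] z:[65/3,103/3] -> hit [23,103/3], descend [3, 17, 19, 29]
  N3 x:[22,45] y:[49,58] z:[22,80/3] -> miss, prune
  N17 x:[25,34] y:[24,40] z:[65/3,91/3] -> hit [25,91/3], descend [4, 9, 11, 13]
    N4 x:[25,30] y:[34,39] z:[65/3,70/3] -> miss, prune
    N9 x:[26,34] y:[33,40] z:[25,82/3] -> miss, prune
    N11 x:[28,31] y:[29,31] z:[88/3,91/3] -> hit [88/3,91/3] leaf, test {P10@t=88/3}
    N13 x:[25,34] y:[24,29] z:[68/3,77/3] -> hit [25,77/3], descend [14, 27]
      N14 x:[28,34] y:[24,29] z:[71/3,77/3] -> miss, prune
      N27 x:[25,26] y:[26,27] z:[68/3,73/3] -> miss, prune
  N19 x:[9,19] y:[23,41] z:[24,82/3] -> miss, prune
  N29 x:[9,43] y:[47,64] z:[86/3,103/3] -> miss, prune

Visited [0, 3, 17, 4, 9, 11, 13, 14, 27, 19, 29]. Tests: 11 box, 1 leaf. Nearest: P10.

== RESULT ==
11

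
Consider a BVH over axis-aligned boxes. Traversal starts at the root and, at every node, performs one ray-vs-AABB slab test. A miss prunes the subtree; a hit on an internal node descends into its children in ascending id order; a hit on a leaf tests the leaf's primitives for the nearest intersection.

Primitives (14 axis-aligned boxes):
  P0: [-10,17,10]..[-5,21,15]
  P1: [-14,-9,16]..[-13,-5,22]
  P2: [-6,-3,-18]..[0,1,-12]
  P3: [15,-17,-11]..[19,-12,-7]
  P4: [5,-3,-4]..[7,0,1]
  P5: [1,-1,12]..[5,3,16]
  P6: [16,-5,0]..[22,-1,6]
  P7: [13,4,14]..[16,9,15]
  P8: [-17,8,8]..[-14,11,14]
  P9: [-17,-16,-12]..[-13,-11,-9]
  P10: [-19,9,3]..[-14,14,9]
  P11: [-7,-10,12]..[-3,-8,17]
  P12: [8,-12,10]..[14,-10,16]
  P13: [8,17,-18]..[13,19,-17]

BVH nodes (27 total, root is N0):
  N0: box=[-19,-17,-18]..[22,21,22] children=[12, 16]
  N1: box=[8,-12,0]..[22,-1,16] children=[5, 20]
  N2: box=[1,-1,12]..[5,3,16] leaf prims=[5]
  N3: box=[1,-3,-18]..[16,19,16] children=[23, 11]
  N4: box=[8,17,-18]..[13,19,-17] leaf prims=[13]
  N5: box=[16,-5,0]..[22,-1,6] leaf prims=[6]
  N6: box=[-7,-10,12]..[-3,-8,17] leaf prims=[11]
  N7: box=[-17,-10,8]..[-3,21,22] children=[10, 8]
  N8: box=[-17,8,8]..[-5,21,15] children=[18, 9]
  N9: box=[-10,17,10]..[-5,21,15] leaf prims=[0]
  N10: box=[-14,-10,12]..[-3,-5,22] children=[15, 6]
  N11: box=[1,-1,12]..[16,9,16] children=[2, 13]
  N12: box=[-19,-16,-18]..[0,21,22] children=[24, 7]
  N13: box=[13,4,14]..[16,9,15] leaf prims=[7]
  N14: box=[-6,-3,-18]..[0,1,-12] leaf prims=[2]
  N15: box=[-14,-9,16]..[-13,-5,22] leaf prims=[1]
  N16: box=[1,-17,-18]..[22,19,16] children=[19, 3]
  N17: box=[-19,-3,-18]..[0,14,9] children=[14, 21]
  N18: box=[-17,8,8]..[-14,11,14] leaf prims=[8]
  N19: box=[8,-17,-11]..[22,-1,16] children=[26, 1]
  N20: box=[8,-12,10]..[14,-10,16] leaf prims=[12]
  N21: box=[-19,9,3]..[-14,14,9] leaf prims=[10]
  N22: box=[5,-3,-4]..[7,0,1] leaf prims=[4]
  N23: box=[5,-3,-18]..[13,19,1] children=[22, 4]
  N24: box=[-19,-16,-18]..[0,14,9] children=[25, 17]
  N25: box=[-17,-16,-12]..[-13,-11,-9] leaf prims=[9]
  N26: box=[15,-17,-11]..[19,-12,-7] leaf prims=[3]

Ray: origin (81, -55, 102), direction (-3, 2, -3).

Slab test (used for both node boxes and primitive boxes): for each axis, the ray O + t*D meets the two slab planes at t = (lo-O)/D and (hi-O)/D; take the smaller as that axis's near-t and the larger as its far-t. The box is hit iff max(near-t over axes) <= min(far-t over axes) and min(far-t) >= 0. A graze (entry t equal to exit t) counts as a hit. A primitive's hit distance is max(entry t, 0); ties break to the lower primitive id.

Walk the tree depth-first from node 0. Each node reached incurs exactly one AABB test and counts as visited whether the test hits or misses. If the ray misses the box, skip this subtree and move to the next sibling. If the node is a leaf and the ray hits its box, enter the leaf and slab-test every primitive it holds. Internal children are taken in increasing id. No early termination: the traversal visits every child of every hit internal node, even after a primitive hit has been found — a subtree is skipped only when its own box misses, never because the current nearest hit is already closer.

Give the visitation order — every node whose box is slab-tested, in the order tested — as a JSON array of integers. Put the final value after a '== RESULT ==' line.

Trace the traversal:
N0 x:[59/3,100/3] y:[19,38] z:[80/3,40] -> hit [80/3,100/3], descend [12, 16]
  N12 x:[27,100/3] y:[39/2,38] z:[80/3,40] -> hit [27,100/3], descend [7, 24]
    N7 x:[28,98/3] y:[45/2,38] z:[80/3,94/3] -> hit [28,94/3], descend [8, 10]
      N8 x:[86/3,98/3] y:[63/2,38] z:[29,94/3] -> miss, prune
      N10 x:[28,95/3] y:[45/2,25] z:[80/3,30] -> miss, prune
    N24 x:[27,100/3] y:[39/2,69/2] z:[31,40] -> hit [31,100/3], descend [17, 25]
      N17 x:[27,100/3] y:[26,69/2] z:[31,40] -> hit [31,100/3], descend [14, 21]
        N14 x:[27,29] y:[26,28] z:[38,40] -> miss, prune
        N21 x:[95/3,100/3] y:[32,69/2] z:[31,33] -> hit [32,33] leaf, test {P10@t=32}
      N25 x:[94/3,98/3] y:[39/2,22] z:[37,38] -> miss, prune
  N16 x:[59/3,80/3] y:[19,37] z:[86/3,40] -> miss, prune

Summary -> nodes [0, 12, 7, 8, 10, 24, 17, 14, 21, 25, 16]; box-tests=11; leaf-entries=1; first=P10

== RESULT ==
[0, 12, 7, 8, 10, 24, 17, 14, 21, 25, 16]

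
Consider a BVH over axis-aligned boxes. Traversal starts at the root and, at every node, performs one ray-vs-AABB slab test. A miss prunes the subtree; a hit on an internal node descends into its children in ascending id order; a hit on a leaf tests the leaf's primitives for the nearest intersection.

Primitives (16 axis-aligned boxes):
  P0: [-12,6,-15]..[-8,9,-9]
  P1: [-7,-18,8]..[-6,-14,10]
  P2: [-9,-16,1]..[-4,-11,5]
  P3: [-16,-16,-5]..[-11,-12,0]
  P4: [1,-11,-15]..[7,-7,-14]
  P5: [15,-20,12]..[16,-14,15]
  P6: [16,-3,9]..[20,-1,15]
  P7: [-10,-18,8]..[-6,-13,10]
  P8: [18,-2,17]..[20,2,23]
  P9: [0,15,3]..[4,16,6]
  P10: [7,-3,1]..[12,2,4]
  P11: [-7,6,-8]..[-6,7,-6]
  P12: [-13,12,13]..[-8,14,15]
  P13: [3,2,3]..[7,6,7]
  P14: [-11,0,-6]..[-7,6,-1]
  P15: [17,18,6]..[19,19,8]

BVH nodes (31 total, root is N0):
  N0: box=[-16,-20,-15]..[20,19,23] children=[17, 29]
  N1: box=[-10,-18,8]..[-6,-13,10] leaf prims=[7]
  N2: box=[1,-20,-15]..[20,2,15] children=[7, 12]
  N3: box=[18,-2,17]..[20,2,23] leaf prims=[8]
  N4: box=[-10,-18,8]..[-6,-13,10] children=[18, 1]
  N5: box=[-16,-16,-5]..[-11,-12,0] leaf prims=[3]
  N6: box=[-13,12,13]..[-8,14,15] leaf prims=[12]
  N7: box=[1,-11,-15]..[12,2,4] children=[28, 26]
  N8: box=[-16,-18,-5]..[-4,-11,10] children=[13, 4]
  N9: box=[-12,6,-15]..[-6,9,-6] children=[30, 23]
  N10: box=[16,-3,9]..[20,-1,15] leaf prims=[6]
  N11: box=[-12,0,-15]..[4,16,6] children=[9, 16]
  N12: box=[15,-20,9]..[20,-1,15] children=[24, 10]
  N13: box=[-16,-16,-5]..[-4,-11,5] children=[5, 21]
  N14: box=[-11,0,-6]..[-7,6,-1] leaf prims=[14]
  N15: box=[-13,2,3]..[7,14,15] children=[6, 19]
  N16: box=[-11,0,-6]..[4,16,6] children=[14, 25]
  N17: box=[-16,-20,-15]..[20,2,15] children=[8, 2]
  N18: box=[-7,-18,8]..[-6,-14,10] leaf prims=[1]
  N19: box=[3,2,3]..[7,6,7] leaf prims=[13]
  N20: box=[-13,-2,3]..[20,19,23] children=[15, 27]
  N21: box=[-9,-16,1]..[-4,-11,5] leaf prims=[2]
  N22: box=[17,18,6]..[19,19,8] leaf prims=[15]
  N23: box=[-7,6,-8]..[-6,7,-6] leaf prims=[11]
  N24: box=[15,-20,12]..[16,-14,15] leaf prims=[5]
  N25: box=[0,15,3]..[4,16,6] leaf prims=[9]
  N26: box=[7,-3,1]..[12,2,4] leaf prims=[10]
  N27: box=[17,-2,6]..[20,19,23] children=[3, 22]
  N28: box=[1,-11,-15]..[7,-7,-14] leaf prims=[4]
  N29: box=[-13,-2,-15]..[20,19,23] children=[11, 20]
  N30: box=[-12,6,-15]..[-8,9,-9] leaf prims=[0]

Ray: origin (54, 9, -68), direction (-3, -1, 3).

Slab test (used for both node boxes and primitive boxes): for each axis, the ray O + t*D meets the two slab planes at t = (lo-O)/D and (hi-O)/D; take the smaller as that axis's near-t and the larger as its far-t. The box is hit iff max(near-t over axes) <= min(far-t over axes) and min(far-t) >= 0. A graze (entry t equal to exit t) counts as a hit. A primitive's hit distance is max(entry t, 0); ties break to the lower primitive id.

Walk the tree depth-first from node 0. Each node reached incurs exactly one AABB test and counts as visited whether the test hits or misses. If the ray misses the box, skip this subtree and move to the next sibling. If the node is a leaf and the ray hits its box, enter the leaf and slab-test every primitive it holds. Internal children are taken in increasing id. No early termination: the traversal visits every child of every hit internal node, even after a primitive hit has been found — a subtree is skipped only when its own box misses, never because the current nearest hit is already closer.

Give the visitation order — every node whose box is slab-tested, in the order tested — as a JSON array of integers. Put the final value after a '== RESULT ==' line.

Walk:
N0 x:[34/3,70/3] y:[-10,29] z:[53/3,91/3] -> hit [53/3,70/3], descend [17, 29]
  N17 x:[34/3,70/3] y:[7,29] z:[53/3,83/3] -> hit [53/3,70/3], descend [2, 8]
    N2 x:[34/3,53/3] y:[7,29] z:[53/3,83/3] -> hit [53/3,53/3], descend [7, 12]
      N7 x:[14,53/3] y:[7,20] z:[53/3,24] -> hit [53/3,53/3], descend [26, 28]
        N26 x:[14,47/3] y:[7,12] z:[23,24] -> miss, prune
        N28 x:[47/3,53/3] y:[16,20] z:[53/3,18] -> hit [53/3,53/3] leaf, test {P4@t=53/3}
      N12 x:[34/3,13] y:[10,29] z:[77/3,83/3] -> miss, prune
    N8 x:[58/3,70/3] y:[20,27] z:[21,26] -> hit [21,70/3], descend [4, 13]
      N4 x:[20,64/3] y:[22,27] z:[76/3,26] -> miss, prune
      N13 x:[58/3,70/3] y:[20,25] z:[21,73/3] -> hit [21,70/3], descend [5, 21]
        N5 x:[65/3,70/3] y:[21,25] z:[21,68/3] -> hit [65/3,68/3] leaf, test {P3@t=65/3}
        N21 x:[58/3,21] y:[20,25] z:[23,73/3] -> miss, prune
  N29 x:[34/3,67/3] y:[-10,11] z:[53/3,91/3] -> miss, prune

order=[0, 17, 2, 7, 26, 28, 12, 8, 4, 13, 5, 21, 29]  |boxes|=13  |leaves|=2  hit=P4

== RESULT ==
[0, 17, 2, 7, 26, 28, 12, 8, 4, 13, 5, 21, 29]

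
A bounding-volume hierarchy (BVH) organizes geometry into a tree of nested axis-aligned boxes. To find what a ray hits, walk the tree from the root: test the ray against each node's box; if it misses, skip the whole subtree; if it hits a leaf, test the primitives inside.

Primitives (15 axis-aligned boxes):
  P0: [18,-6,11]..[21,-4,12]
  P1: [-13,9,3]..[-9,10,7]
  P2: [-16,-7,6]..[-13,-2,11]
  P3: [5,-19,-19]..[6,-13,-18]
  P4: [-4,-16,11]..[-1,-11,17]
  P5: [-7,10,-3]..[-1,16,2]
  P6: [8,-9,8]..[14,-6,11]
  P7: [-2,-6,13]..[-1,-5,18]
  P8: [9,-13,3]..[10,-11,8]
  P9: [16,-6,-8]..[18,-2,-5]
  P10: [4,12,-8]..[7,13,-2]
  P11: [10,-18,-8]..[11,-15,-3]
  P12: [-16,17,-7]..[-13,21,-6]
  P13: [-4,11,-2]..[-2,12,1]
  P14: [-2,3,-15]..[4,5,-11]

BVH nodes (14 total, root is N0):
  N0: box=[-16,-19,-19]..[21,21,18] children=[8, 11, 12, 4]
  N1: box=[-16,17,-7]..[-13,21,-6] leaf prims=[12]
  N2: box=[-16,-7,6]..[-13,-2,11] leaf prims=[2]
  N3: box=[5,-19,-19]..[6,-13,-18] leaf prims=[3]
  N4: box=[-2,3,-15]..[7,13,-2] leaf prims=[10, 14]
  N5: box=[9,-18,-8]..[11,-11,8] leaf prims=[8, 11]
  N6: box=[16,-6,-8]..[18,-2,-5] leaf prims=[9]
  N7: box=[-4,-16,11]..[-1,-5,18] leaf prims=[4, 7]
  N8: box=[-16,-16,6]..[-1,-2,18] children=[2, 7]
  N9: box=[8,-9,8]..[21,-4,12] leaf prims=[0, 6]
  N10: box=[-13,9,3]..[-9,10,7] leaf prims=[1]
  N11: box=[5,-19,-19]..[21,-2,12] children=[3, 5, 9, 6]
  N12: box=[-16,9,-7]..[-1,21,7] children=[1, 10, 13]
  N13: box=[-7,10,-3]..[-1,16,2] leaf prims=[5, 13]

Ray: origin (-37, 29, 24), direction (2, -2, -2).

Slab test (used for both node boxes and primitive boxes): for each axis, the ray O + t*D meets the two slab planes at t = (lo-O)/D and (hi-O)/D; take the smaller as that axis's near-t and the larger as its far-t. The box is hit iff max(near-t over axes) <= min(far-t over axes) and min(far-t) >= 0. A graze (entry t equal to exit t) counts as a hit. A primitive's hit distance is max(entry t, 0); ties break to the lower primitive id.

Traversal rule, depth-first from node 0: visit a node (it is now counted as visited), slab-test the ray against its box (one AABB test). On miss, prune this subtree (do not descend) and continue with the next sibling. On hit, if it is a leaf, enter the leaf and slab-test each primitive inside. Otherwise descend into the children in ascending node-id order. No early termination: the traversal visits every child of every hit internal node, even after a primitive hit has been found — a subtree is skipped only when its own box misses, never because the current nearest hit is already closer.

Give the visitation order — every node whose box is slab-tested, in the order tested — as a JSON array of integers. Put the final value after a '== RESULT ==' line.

Trace the traversal:
N0 x:[21/2,29] y:[4,24] z:[3,43/2] -> hit [21/2,43/2], descend [4, 8, 11, 12]
  N4 x:[35/2,22] y:[8,13] z:[13,39/2] -> miss, prune
  N8 x:[21/2,18] y:[31/2,45/2] z:[3,9] -> miss, prune
  N11 x:[21,29] y:[31/2,24] z:[6,43/2] -> hit [21,43/2], descend [3, 5, 6, 9]
    N3 x:[21,43/2] y:[21,24] z:[21,43/2] -> hit [21,43/2] leaf, test {P3@t=21}
    N5 x:[23,24] y:[20,47/2] z:[8,16] -> miss, prune
    N6 x:[53/2,55/2] y:[31/2,35/2] z:[29/2,16] -> miss, prune
    N9 x:[45/2,29] y:[33/2,19] z:[6,8] -> miss, prune
  N12 x:[21/2,18] y:[4,10] z:[17/2,31/2] -> miss, prune

order=[0, 4, 8, 11, 3, 5, 6, 9, 12]  |boxes|=9  |leaves|=1  hit=P3

== RESULT ==
[0, 4, 8, 11, 3, 5, 6, 9, 12]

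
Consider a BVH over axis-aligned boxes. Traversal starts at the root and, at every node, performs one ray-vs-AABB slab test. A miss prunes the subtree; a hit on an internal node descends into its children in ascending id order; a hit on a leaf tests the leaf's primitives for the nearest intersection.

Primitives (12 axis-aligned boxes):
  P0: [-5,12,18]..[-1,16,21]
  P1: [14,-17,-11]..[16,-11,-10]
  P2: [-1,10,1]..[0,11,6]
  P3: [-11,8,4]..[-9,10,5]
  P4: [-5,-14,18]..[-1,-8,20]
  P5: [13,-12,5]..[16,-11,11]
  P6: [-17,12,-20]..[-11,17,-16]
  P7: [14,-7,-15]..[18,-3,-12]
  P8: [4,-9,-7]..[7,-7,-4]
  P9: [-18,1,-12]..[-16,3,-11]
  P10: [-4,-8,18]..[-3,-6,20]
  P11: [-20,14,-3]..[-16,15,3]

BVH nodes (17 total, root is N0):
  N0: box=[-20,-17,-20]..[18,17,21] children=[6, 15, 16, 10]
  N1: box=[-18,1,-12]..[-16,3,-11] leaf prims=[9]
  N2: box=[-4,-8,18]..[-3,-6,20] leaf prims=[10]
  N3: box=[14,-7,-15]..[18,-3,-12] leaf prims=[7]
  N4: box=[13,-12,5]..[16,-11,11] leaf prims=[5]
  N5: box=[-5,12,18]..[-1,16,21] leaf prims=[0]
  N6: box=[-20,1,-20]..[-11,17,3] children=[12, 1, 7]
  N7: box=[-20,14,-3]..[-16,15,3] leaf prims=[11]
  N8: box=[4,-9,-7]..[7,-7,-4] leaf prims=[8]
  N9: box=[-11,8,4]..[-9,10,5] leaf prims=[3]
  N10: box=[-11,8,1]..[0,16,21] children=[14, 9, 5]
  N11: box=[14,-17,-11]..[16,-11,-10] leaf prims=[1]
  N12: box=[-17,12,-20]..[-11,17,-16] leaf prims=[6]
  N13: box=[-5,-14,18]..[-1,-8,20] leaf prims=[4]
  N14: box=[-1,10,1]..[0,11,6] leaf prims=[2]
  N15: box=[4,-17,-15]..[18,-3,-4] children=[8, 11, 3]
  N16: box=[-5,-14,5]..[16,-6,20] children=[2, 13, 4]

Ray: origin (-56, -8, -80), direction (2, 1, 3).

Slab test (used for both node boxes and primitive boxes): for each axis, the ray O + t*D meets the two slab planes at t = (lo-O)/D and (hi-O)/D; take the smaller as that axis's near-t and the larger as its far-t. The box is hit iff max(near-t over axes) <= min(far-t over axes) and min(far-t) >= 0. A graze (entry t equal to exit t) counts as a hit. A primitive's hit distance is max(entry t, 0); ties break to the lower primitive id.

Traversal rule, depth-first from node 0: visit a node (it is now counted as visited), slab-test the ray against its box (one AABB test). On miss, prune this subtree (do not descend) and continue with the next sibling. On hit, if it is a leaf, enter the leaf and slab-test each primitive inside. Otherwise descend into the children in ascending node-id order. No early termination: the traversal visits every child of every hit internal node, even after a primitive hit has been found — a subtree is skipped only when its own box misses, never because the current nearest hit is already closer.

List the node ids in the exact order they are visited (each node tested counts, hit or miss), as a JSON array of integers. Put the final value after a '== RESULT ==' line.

Walk:
N0 x:[18,37] y:[-9,25] z:[20,101/3] -> hit [20,25], descend [6, 10, 15, 16]
  N6 x:[18,45/2] y:[9,25] z:[20,83/3] -> hit [20,45/2], descend [1, 7, 12]
    N1 x:[19,20] y:[9,11] z:[68/3,23] -> miss, prune
    N7 x:[18,20] y:[22,23] z:[77/3,83/3] -> miss, prune
    N12 x:[39/2,45/2] y:[20,25] z:[20,64/3] -> hit [20,64/3] leaf, test {P6@t=20}
  N10 x:[45/2,28] y:[16,24] z:[27,101/3] -> miss, prune
  N15 x:[30,37] y:[-9,5] z:[65/3,76/3] -> miss, prune
  N16 x:[51/2,36] y:[-6,2] z:[85/3,100/3] -> miss, prune

Summary -> nodes [0, 6, 1, 7, 12, 10, 15, 16]; box-tests=8; leaf-entries=1; first=P6

== RESULT ==
[0, 6, 1, 7, 12, 10, 15, 16]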